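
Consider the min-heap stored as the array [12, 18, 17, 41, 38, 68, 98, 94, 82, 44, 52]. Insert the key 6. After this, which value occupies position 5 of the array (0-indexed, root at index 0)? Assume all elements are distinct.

append 6 at index 11 → [12, 18, 17, 41, 38, 68, 98, 94, 82, 44, 52, 6]
6 < parent 68 at index 5, swap → [12, 18, 17, 41, 38, 6, 98, 94, 82, 44, 52, 68]
6 < parent 17 at index 2, swap → [12, 18, 6, 41, 38, 17, 98, 94, 82, 44, 52, 68]
6 < parent 12 at index 0, swap → [6, 18, 12, 41, 38, 17, 98, 94, 82, 44, 52, 68]
resulting array: [6, 18, 12, 41, 38, 17, 98, 94, 82, 44, 52, 68]

17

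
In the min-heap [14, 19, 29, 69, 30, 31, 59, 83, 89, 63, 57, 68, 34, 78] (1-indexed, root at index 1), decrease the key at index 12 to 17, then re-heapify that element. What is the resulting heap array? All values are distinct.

set index 12 from 68 to 17 → [14, 19, 29, 69, 30, 31, 59, 83, 89, 63, 57, 17, 34, 78]
17 < parent 31 at index 6, swap → [14, 19, 29, 69, 30, 17, 59, 83, 89, 63, 57, 31, 34, 78]
17 < parent 29 at index 3, swap → [14, 19, 17, 69, 30, 29, 59, 83, 89, 63, 57, 31, 34, 78]

[14, 19, 17, 69, 30, 29, 59, 83, 89, 63, 57, 31, 34, 78]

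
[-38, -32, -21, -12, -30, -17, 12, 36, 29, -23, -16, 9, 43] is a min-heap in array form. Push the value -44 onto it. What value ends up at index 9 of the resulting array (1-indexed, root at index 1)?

29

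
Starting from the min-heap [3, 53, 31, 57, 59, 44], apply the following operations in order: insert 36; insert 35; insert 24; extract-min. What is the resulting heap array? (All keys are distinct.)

insert 36:
  append 36 at index 6 → [3, 53, 31, 57, 59, 44, 36] (no swap needed)
insert 35:
  append 35 at index 7 → [3, 53, 31, 57, 59, 44, 36, 35]
  35 < parent 57 at index 3, swap → [3, 53, 31, 35, 59, 44, 36, 57]
  35 < parent 53 at index 1, swap → [3, 35, 31, 53, 59, 44, 36, 57]
insert 24:
  append 24 at index 8 → [3, 35, 31, 53, 59, 44, 36, 57, 24]
  24 < parent 53 at index 3, swap → [3, 35, 31, 24, 59, 44, 36, 57, 53]
  24 < parent 35 at index 1, swap → [3, 24, 31, 35, 59, 44, 36, 57, 53]
extract-min → returns 3:
  remove root 3; move last element 53 to root → [53, 24, 31, 35, 59, 44, 36, 57]
  53 vs smaller child 24 at index 1, swap → [24, 53, 31, 35, 59, 44, 36, 57]
  53 vs smaller child 35 at index 3, swap → [24, 35, 31, 53, 59, 44, 36, 57]

[24, 35, 31, 53, 59, 44, 36, 57]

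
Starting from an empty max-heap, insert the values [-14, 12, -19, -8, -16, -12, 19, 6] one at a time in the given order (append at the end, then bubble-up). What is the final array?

[19, 6, 12, -8, -16, -19, -12, -14]

Insert -14:
  append -14 at index 0 → [-14] (no swap needed)
Insert 12:
  append 12 at index 1 → [-14, 12]
  12 > parent -14 at index 0, swap → [12, -14]
Insert -19:
  append -19 at index 2 → [12, -14, -19] (no swap needed)
Insert -8:
  append -8 at index 3 → [12, -14, -19, -8]
  -8 > parent -14 at index 1, swap → [12, -8, -19, -14]
Insert -16:
  append -16 at index 4 → [12, -8, -19, -14, -16] (no swap needed)
Insert -12:
  append -12 at index 5 → [12, -8, -19, -14, -16, -12]
  -12 > parent -19 at index 2, swap → [12, -8, -12, -14, -16, -19]
Insert 19:
  append 19 at index 6 → [12, -8, -12, -14, -16, -19, 19]
  19 > parent -12 at index 2, swap → [12, -8, 19, -14, -16, -19, -12]
  19 > parent 12 at index 0, swap → [19, -8, 12, -14, -16, -19, -12]
Insert 6:
  append 6 at index 7 → [19, -8, 12, -14, -16, -19, -12, 6]
  6 > parent -14 at index 3, swap → [19, -8, 12, 6, -16, -19, -12, -14]
  6 > parent -8 at index 1, swap → [19, 6, 12, -8, -16, -19, -12, -14]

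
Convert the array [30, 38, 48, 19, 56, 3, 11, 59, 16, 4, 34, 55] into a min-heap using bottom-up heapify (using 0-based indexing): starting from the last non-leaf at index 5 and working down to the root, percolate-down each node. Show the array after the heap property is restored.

[3, 4, 11, 16, 34, 48, 30, 59, 19, 56, 38, 55]

sift down from index 5: already satisfies heap property
sift down from index 4:
  56 vs smaller child 4 at index 9, swap → [30, 38, 48, 19, 4, 3, 11, 59, 16, 56, 34, 55]
sift down from index 3:
  19 vs smaller child 16 at index 8, swap → [30, 38, 48, 16, 4, 3, 11, 59, 19, 56, 34, 55]
sift down from index 2:
  48 vs smaller child 3 at index 5, swap → [30, 38, 3, 16, 4, 48, 11, 59, 19, 56, 34, 55]
sift down from index 1:
  38 vs smaller child 4 at index 4, swap → [30, 4, 3, 16, 38, 48, 11, 59, 19, 56, 34, 55]
  38 vs smaller child 34 at index 10, swap → [30, 4, 3, 16, 34, 48, 11, 59, 19, 56, 38, 55]
sift down from index 0:
  30 vs smaller child 3 at index 2, swap → [3, 4, 30, 16, 34, 48, 11, 59, 19, 56, 38, 55]
  30 vs smaller child 11 at index 6, swap → [3, 4, 11, 16, 34, 48, 30, 59, 19, 56, 38, 55]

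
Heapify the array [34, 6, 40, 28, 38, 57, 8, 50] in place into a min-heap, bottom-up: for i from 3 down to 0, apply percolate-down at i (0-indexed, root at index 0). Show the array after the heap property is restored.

sift down from index 3: already satisfies heap property
sift down from index 2:
  40 vs smaller child 8 at index 6, swap → [34, 6, 8, 28, 38, 57, 40, 50]
sift down from index 1: already satisfies heap property
sift down from index 0:
  34 vs smaller child 6 at index 1, swap → [6, 34, 8, 28, 38, 57, 40, 50]
  34 vs smaller child 28 at index 3, swap → [6, 28, 8, 34, 38, 57, 40, 50]

[6, 28, 8, 34, 38, 57, 40, 50]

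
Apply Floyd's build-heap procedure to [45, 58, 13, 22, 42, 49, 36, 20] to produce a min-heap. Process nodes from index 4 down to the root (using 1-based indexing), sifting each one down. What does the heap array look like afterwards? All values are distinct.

[13, 20, 36, 22, 42, 49, 45, 58]

sift down from index 4:
  22 vs only child 20 at index 8, swap → [45, 58, 13, 20, 42, 49, 36, 22]
sift down from index 3: already satisfies heap property
sift down from index 2:
  58 vs smaller child 20 at index 4, swap → [45, 20, 13, 58, 42, 49, 36, 22]
  58 vs only child 22 at index 8, swap → [45, 20, 13, 22, 42, 49, 36, 58]
sift down from index 1:
  45 vs smaller child 13 at index 3, swap → [13, 20, 45, 22, 42, 49, 36, 58]
  45 vs smaller child 36 at index 7, swap → [13, 20, 36, 22, 42, 49, 45, 58]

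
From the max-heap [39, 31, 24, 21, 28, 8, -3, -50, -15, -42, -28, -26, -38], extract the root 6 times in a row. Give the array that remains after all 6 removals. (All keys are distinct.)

extract-max #1 returns 39:
  remove root 39; move last element -38 to root → [-38, 31, 24, 21, 28, 8, -3, -50, -15, -42, -28, -26]
  -38 vs larger child 31 at index 1, swap → [31, -38, 24, 21, 28, 8, -3, -50, -15, -42, -28, -26]
  -38 vs larger child 28 at index 4, swap → [31, 28, 24, 21, -38, 8, -3, -50, -15, -42, -28, -26]
  -38 vs larger child -28 at index 10, swap → [31, 28, 24, 21, -28, 8, -3, -50, -15, -42, -38, -26]
extract-max #2 returns 31:
  remove root 31; move last element -26 to root → [-26, 28, 24, 21, -28, 8, -3, -50, -15, -42, -38]
  -26 vs larger child 28 at index 1, swap → [28, -26, 24, 21, -28, 8, -3, -50, -15, -42, -38]
  -26 vs larger child 21 at index 3, swap → [28, 21, 24, -26, -28, 8, -3, -50, -15, -42, -38]
  -26 vs larger child -15 at index 8, swap → [28, 21, 24, -15, -28, 8, -3, -50, -26, -42, -38]
extract-max #3 returns 28:
  remove root 28; move last element -38 to root → [-38, 21, 24, -15, -28, 8, -3, -50, -26, -42]
  -38 vs larger child 24 at index 2, swap → [24, 21, -38, -15, -28, 8, -3, -50, -26, -42]
  -38 vs larger child 8 at index 5, swap → [24, 21, 8, -15, -28, -38, -3, -50, -26, -42]
extract-max #4 returns 24:
  remove root 24; move last element -42 to root → [-42, 21, 8, -15, -28, -38, -3, -50, -26]
  -42 vs larger child 21 at index 1, swap → [21, -42, 8, -15, -28, -38, -3, -50, -26]
  -42 vs larger child -15 at index 3, swap → [21, -15, 8, -42, -28, -38, -3, -50, -26]
  -42 vs larger child -26 at index 8, swap → [21, -15, 8, -26, -28, -38, -3, -50, -42]
extract-max #5 returns 21:
  remove root 21; move last element -42 to root → [-42, -15, 8, -26, -28, -38, -3, -50]
  -42 vs larger child 8 at index 2, swap → [8, -15, -42, -26, -28, -38, -3, -50]
  -42 vs larger child -3 at index 6, swap → [8, -15, -3, -26, -28, -38, -42, -50]
extract-max #6 returns 8:
  remove root 8; move last element -50 to root → [-50, -15, -3, -26, -28, -38, -42]
  -50 vs larger child -3 at index 2, swap → [-3, -15, -50, -26, -28, -38, -42]
  -50 vs larger child -38 at index 5, swap → [-3, -15, -38, -26, -28, -50, -42]

[-3, -15, -38, -26, -28, -50, -42]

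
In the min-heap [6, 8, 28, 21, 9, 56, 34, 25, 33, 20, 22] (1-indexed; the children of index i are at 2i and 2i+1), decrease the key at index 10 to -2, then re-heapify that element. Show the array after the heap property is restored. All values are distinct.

[-2, 6, 28, 21, 8, 56, 34, 25, 33, 9, 22]

set index 10 from 20 to -2 → [6, 8, 28, 21, 9, 56, 34, 25, 33, -2, 22]
-2 < parent 9 at index 5, swap → [6, 8, 28, 21, -2, 56, 34, 25, 33, 9, 22]
-2 < parent 8 at index 2, swap → [6, -2, 28, 21, 8, 56, 34, 25, 33, 9, 22]
-2 < parent 6 at index 1, swap → [-2, 6, 28, 21, 8, 56, 34, 25, 33, 9, 22]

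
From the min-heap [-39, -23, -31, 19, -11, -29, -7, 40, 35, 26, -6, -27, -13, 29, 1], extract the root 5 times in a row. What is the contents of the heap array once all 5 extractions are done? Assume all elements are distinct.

extract-min #1 returns -39:
  remove root -39; move last element 1 to root → [1, -23, -31, 19, -11, -29, -7, 40, 35, 26, -6, -27, -13, 29]
  1 vs smaller child -31 at index 2, swap → [-31, -23, 1, 19, -11, -29, -7, 40, 35, 26, -6, -27, -13, 29]
  1 vs smaller child -29 at index 5, swap → [-31, -23, -29, 19, -11, 1, -7, 40, 35, 26, -6, -27, -13, 29]
  1 vs smaller child -27 at index 11, swap → [-31, -23, -29, 19, -11, -27, -7, 40, 35, 26, -6, 1, -13, 29]
extract-min #2 returns -31:
  remove root -31; move last element 29 to root → [29, -23, -29, 19, -11, -27, -7, 40, 35, 26, -6, 1, -13]
  29 vs smaller child -29 at index 2, swap → [-29, -23, 29, 19, -11, -27, -7, 40, 35, 26, -6, 1, -13]
  29 vs smaller child -27 at index 5, swap → [-29, -23, -27, 19, -11, 29, -7, 40, 35, 26, -6, 1, -13]
  29 vs smaller child -13 at index 12, swap → [-29, -23, -27, 19, -11, -13, -7, 40, 35, 26, -6, 1, 29]
extract-min #3 returns -29:
  remove root -29; move last element 29 to root → [29, -23, -27, 19, -11, -13, -7, 40, 35, 26, -6, 1]
  29 vs smaller child -27 at index 2, swap → [-27, -23, 29, 19, -11, -13, -7, 40, 35, 26, -6, 1]
  29 vs smaller child -13 at index 5, swap → [-27, -23, -13, 19, -11, 29, -7, 40, 35, 26, -6, 1]
  29 vs only child 1 at index 11, swap → [-27, -23, -13, 19, -11, 1, -7, 40, 35, 26, -6, 29]
extract-min #4 returns -27:
  remove root -27; move last element 29 to root → [29, -23, -13, 19, -11, 1, -7, 40, 35, 26, -6]
  29 vs smaller child -23 at index 1, swap → [-23, 29, -13, 19, -11, 1, -7, 40, 35, 26, -6]
  29 vs smaller child -11 at index 4, swap → [-23, -11, -13, 19, 29, 1, -7, 40, 35, 26, -6]
  29 vs smaller child -6 at index 10, swap → [-23, -11, -13, 19, -6, 1, -7, 40, 35, 26, 29]
extract-min #5 returns -23:
  remove root -23; move last element 29 to root → [29, -11, -13, 19, -6, 1, -7, 40, 35, 26]
  29 vs smaller child -13 at index 2, swap → [-13, -11, 29, 19, -6, 1, -7, 40, 35, 26]
  29 vs smaller child -7 at index 6, swap → [-13, -11, -7, 19, -6, 1, 29, 40, 35, 26]

[-13, -11, -7, 19, -6, 1, 29, 40, 35, 26]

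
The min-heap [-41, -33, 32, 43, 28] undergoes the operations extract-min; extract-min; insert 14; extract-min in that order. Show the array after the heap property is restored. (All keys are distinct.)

extract-min → returns -41:
  remove root -41; move last element 28 to root → [28, -33, 32, 43]
  28 vs smaller child -33 at index 1, swap → [-33, 28, 32, 43]
extract-min → returns -33:
  remove root -33; move last element 43 to root → [43, 28, 32]
  43 vs smaller child 28 at index 1, swap → [28, 43, 32]
insert 14:
  append 14 at index 3 → [28, 43, 32, 14]
  14 < parent 43 at index 1, swap → [28, 14, 32, 43]
  14 < parent 28 at index 0, swap → [14, 28, 32, 43]
extract-min → returns 14:
  remove root 14; move last element 43 to root → [43, 28, 32]
  43 vs smaller child 28 at index 1, swap → [28, 43, 32]

[28, 43, 32]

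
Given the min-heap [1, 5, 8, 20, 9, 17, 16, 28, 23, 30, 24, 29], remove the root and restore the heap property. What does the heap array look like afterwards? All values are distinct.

remove root 1; move last element 29 to root → [29, 5, 8, 20, 9, 17, 16, 28, 23, 30, 24]
29 vs smaller child 5 at index 1, swap → [5, 29, 8, 20, 9, 17, 16, 28, 23, 30, 24]
29 vs smaller child 9 at index 4, swap → [5, 9, 8, 20, 29, 17, 16, 28, 23, 30, 24]
29 vs smaller child 24 at index 10, swap → [5, 9, 8, 20, 24, 17, 16, 28, 23, 30, 29]

[5, 9, 8, 20, 24, 17, 16, 28, 23, 30, 29]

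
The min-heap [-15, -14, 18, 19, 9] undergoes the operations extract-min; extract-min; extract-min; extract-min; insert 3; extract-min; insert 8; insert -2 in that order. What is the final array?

[-2, 19, 8]

extract-min → returns -15:
  remove root -15; move last element 9 to root → [9, -14, 18, 19]
  9 vs smaller child -14 at index 1, swap → [-14, 9, 18, 19]
extract-min → returns -14:
  remove root -14; move last element 19 to root → [19, 9, 18]
  19 vs smaller child 9 at index 1, swap → [9, 19, 18]
extract-min → returns 9:
  remove root 9; move last element 18 to root → [18, 19] (no swap needed)
extract-min → returns 18:
  remove root 18; move last element 19 to root → [19] (no swap needed)
insert 3:
  append 3 at index 1 → [19, 3]
  3 < parent 19 at index 0, swap → [3, 19]
extract-min → returns 3:
  remove root 3; move last element 19 to root → [19] (no swap needed)
insert 8:
  append 8 at index 1 → [19, 8]
  8 < parent 19 at index 0, swap → [8, 19]
insert -2:
  append -2 at index 2 → [8, 19, -2]
  -2 < parent 8 at index 0, swap → [-2, 19, 8]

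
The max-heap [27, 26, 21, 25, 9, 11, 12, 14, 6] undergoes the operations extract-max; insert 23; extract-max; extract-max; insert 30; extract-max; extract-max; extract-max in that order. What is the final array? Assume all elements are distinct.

[14, 11, 12, 6, 9]

extract-max → returns 27:
  remove root 27; move last element 6 to root → [6, 26, 21, 25, 9, 11, 12, 14]
  6 vs larger child 26 at index 1, swap → [26, 6, 21, 25, 9, 11, 12, 14]
  6 vs larger child 25 at index 3, swap → [26, 25, 21, 6, 9, 11, 12, 14]
  6 vs only child 14 at index 7, swap → [26, 25, 21, 14, 9, 11, 12, 6]
insert 23:
  append 23 at index 8 → [26, 25, 21, 14, 9, 11, 12, 6, 23]
  23 > parent 14 at index 3, swap → [26, 25, 21, 23, 9, 11, 12, 6, 14]
extract-max → returns 26:
  remove root 26; move last element 14 to root → [14, 25, 21, 23, 9, 11, 12, 6]
  14 vs larger child 25 at index 1, swap → [25, 14, 21, 23, 9, 11, 12, 6]
  14 vs larger child 23 at index 3, swap → [25, 23, 21, 14, 9, 11, 12, 6]
extract-max → returns 25:
  remove root 25; move last element 6 to root → [6, 23, 21, 14, 9, 11, 12]
  6 vs larger child 23 at index 1, swap → [23, 6, 21, 14, 9, 11, 12]
  6 vs larger child 14 at index 3, swap → [23, 14, 21, 6, 9, 11, 12]
insert 30:
  append 30 at index 7 → [23, 14, 21, 6, 9, 11, 12, 30]
  30 > parent 6 at index 3, swap → [23, 14, 21, 30, 9, 11, 12, 6]
  30 > parent 14 at index 1, swap → [23, 30, 21, 14, 9, 11, 12, 6]
  30 > parent 23 at index 0, swap → [30, 23, 21, 14, 9, 11, 12, 6]
extract-max → returns 30:
  remove root 30; move last element 6 to root → [6, 23, 21, 14, 9, 11, 12]
  6 vs larger child 23 at index 1, swap → [23, 6, 21, 14, 9, 11, 12]
  6 vs larger child 14 at index 3, swap → [23, 14, 21, 6, 9, 11, 12]
extract-max → returns 23:
  remove root 23; move last element 12 to root → [12, 14, 21, 6, 9, 11]
  12 vs larger child 21 at index 2, swap → [21, 14, 12, 6, 9, 11]
extract-max → returns 21:
  remove root 21; move last element 11 to root → [11, 14, 12, 6, 9]
  11 vs larger child 14 at index 1, swap → [14, 11, 12, 6, 9]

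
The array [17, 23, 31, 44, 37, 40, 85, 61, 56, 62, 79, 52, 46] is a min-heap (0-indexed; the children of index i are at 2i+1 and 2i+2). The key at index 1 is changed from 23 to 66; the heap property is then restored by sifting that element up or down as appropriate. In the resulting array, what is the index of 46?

12

set index 1 from 23 to 66 → [17, 66, 31, 44, 37, 40, 85, 61, 56, 62, 79, 52, 46]
66 vs smaller child 37 at index 4, swap → [17, 37, 31, 44, 66, 40, 85, 61, 56, 62, 79, 52, 46]
66 vs smaller child 62 at index 9, swap → [17, 37, 31, 44, 62, 40, 85, 61, 56, 66, 79, 52, 46]
resulting array: [17, 37, 31, 44, 62, 40, 85, 61, 56, 66, 79, 52, 46]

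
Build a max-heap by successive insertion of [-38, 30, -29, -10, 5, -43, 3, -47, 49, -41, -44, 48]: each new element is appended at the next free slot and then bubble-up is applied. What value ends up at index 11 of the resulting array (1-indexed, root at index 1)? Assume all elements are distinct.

-44

Insert -38:
  append -38 at index 1 → [-38] (no swap needed)
Insert 30:
  append 30 at index 2 → [-38, 30]
  30 > parent -38 at index 1, swap → [30, -38]
Insert -29:
  append -29 at index 3 → [30, -38, -29] (no swap needed)
Insert -10:
  append -10 at index 4 → [30, -38, -29, -10]
  -10 > parent -38 at index 2, swap → [30, -10, -29, -38]
Insert 5:
  append 5 at index 5 → [30, -10, -29, -38, 5]
  5 > parent -10 at index 2, swap → [30, 5, -29, -38, -10]
Insert -43:
  append -43 at index 6 → [30, 5, -29, -38, -10, -43] (no swap needed)
Insert 3:
  append 3 at index 7 → [30, 5, -29, -38, -10, -43, 3]
  3 > parent -29 at index 3, swap → [30, 5, 3, -38, -10, -43, -29]
Insert -47:
  append -47 at index 8 → [30, 5, 3, -38, -10, -43, -29, -47] (no swap needed)
Insert 49:
  append 49 at index 9 → [30, 5, 3, -38, -10, -43, -29, -47, 49]
  49 > parent -38 at index 4, swap → [30, 5, 3, 49, -10, -43, -29, -47, -38]
  49 > parent 5 at index 2, swap → [30, 49, 3, 5, -10, -43, -29, -47, -38]
  49 > parent 30 at index 1, swap → [49, 30, 3, 5, -10, -43, -29, -47, -38]
Insert -41:
  append -41 at index 10 → [49, 30, 3, 5, -10, -43, -29, -47, -38, -41] (no swap needed)
Insert -44:
  append -44 at index 11 → [49, 30, 3, 5, -10, -43, -29, -47, -38, -41, -44] (no swap needed)
Insert 48:
  append 48 at index 12 → [49, 30, 3, 5, -10, -43, -29, -47, -38, -41, -44, 48]
  48 > parent -43 at index 6, swap → [49, 30, 3, 5, -10, 48, -29, -47, -38, -41, -44, -43]
  48 > parent 3 at index 3, swap → [49, 30, 48, 5, -10, 3, -29, -47, -38, -41, -44, -43]
resulting array: [49, 30, 48, 5, -10, 3, -29, -47, -38, -41, -44, -43]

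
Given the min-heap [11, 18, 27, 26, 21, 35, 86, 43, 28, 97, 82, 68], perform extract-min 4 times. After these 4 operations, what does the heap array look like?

[27, 28, 35, 43, 68, 82, 86, 97]

extract-min #1 returns 11:
  remove root 11; move last element 68 to root → [68, 18, 27, 26, 21, 35, 86, 43, 28, 97, 82]
  68 vs smaller child 18 at index 1, swap → [18, 68, 27, 26, 21, 35, 86, 43, 28, 97, 82]
  68 vs smaller child 21 at index 4, swap → [18, 21, 27, 26, 68, 35, 86, 43, 28, 97, 82]
extract-min #2 returns 18:
  remove root 18; move last element 82 to root → [82, 21, 27, 26, 68, 35, 86, 43, 28, 97]
  82 vs smaller child 21 at index 1, swap → [21, 82, 27, 26, 68, 35, 86, 43, 28, 97]
  82 vs smaller child 26 at index 3, swap → [21, 26, 27, 82, 68, 35, 86, 43, 28, 97]
  82 vs smaller child 28 at index 8, swap → [21, 26, 27, 28, 68, 35, 86, 43, 82, 97]
extract-min #3 returns 21:
  remove root 21; move last element 97 to root → [97, 26, 27, 28, 68, 35, 86, 43, 82]
  97 vs smaller child 26 at index 1, swap → [26, 97, 27, 28, 68, 35, 86, 43, 82]
  97 vs smaller child 28 at index 3, swap → [26, 28, 27, 97, 68, 35, 86, 43, 82]
  97 vs smaller child 43 at index 7, swap → [26, 28, 27, 43, 68, 35, 86, 97, 82]
extract-min #4 returns 26:
  remove root 26; move last element 82 to root → [82, 28, 27, 43, 68, 35, 86, 97]
  82 vs smaller child 27 at index 2, swap → [27, 28, 82, 43, 68, 35, 86, 97]
  82 vs smaller child 35 at index 5, swap → [27, 28, 35, 43, 68, 82, 86, 97]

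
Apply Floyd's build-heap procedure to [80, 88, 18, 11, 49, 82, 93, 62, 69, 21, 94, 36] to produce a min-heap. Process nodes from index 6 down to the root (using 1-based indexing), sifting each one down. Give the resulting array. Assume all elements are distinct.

sift down from index 6:
  82 vs only child 36 at index 12, swap → [80, 88, 18, 11, 49, 36, 93, 62, 69, 21, 94, 82]
sift down from index 5:
  49 vs smaller child 21 at index 10, swap → [80, 88, 18, 11, 21, 36, 93, 62, 69, 49, 94, 82]
sift down from index 4: already satisfies heap property
sift down from index 3: already satisfies heap property
sift down from index 2:
  88 vs smaller child 11 at index 4, swap → [80, 11, 18, 88, 21, 36, 93, 62, 69, 49, 94, 82]
  88 vs smaller child 62 at index 8, swap → [80, 11, 18, 62, 21, 36, 93, 88, 69, 49, 94, 82]
sift down from index 1:
  80 vs smaller child 11 at index 2, swap → [11, 80, 18, 62, 21, 36, 93, 88, 69, 49, 94, 82]
  80 vs smaller child 21 at index 5, swap → [11, 21, 18, 62, 80, 36, 93, 88, 69, 49, 94, 82]
  80 vs smaller child 49 at index 10, swap → [11, 21, 18, 62, 49, 36, 93, 88, 69, 80, 94, 82]

[11, 21, 18, 62, 49, 36, 93, 88, 69, 80, 94, 82]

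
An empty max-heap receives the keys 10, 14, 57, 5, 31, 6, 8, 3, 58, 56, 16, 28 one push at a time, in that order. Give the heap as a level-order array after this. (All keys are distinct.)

Insert 10:
  append 10 at index 0 → [10] (no swap needed)
Insert 14:
  append 14 at index 1 → [10, 14]
  14 > parent 10 at index 0, swap → [14, 10]
Insert 57:
  append 57 at index 2 → [14, 10, 57]
  57 > parent 14 at index 0, swap → [57, 10, 14]
Insert 5:
  append 5 at index 3 → [57, 10, 14, 5] (no swap needed)
Insert 31:
  append 31 at index 4 → [57, 10, 14, 5, 31]
  31 > parent 10 at index 1, swap → [57, 31, 14, 5, 10]
Insert 6:
  append 6 at index 5 → [57, 31, 14, 5, 10, 6] (no swap needed)
Insert 8:
  append 8 at index 6 → [57, 31, 14, 5, 10, 6, 8] (no swap needed)
Insert 3:
  append 3 at index 7 → [57, 31, 14, 5, 10, 6, 8, 3] (no swap needed)
Insert 58:
  append 58 at index 8 → [57, 31, 14, 5, 10, 6, 8, 3, 58]
  58 > parent 5 at index 3, swap → [57, 31, 14, 58, 10, 6, 8, 3, 5]
  58 > parent 31 at index 1, swap → [57, 58, 14, 31, 10, 6, 8, 3, 5]
  58 > parent 57 at index 0, swap → [58, 57, 14, 31, 10, 6, 8, 3, 5]
Insert 56:
  append 56 at index 9 → [58, 57, 14, 31, 10, 6, 8, 3, 5, 56]
  56 > parent 10 at index 4, swap → [58, 57, 14, 31, 56, 6, 8, 3, 5, 10]
Insert 16:
  append 16 at index 10 → [58, 57, 14, 31, 56, 6, 8, 3, 5, 10, 16] (no swap needed)
Insert 28:
  append 28 at index 11 → [58, 57, 14, 31, 56, 6, 8, 3, 5, 10, 16, 28]
  28 > parent 6 at index 5, swap → [58, 57, 14, 31, 56, 28, 8, 3, 5, 10, 16, 6]
  28 > parent 14 at index 2, swap → [58, 57, 28, 31, 56, 14, 8, 3, 5, 10, 16, 6]

[58, 57, 28, 31, 56, 14, 8, 3, 5, 10, 16, 6]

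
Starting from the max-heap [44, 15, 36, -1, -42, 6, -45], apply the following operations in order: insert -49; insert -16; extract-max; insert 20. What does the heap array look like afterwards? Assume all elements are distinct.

[36, 20, 6, 15, -42, -16, -45, -49, -1]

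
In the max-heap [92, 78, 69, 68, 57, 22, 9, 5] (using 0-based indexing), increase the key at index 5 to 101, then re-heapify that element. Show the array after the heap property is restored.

[101, 78, 92, 68, 57, 69, 9, 5]

set index 5 from 22 to 101 → [92, 78, 69, 68, 57, 101, 9, 5]
101 > parent 69 at index 2, swap → [92, 78, 101, 68, 57, 69, 9, 5]
101 > parent 92 at index 0, swap → [101, 78, 92, 68, 57, 69, 9, 5]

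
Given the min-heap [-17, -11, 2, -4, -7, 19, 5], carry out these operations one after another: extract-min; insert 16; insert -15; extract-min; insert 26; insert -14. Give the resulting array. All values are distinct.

[-14, -11, 2, -7, 5, 19, 16, 26, -4]

extract-min → returns -17:
  remove root -17; move last element 5 to root → [5, -11, 2, -4, -7, 19]
  5 vs smaller child -11 at index 1, swap → [-11, 5, 2, -4, -7, 19]
  5 vs smaller child -7 at index 4, swap → [-11, -7, 2, -4, 5, 19]
insert 16:
  append 16 at index 6 → [-11, -7, 2, -4, 5, 19, 16] (no swap needed)
insert -15:
  append -15 at index 7 → [-11, -7, 2, -4, 5, 19, 16, -15]
  -15 < parent -4 at index 3, swap → [-11, -7, 2, -15, 5, 19, 16, -4]
  -15 < parent -7 at index 1, swap → [-11, -15, 2, -7, 5, 19, 16, -4]
  -15 < parent -11 at index 0, swap → [-15, -11, 2, -7, 5, 19, 16, -4]
extract-min → returns -15:
  remove root -15; move last element -4 to root → [-4, -11, 2, -7, 5, 19, 16]
  -4 vs smaller child -11 at index 1, swap → [-11, -4, 2, -7, 5, 19, 16]
  -4 vs smaller child -7 at index 3, swap → [-11, -7, 2, -4, 5, 19, 16]
insert 26:
  append 26 at index 7 → [-11, -7, 2, -4, 5, 19, 16, 26] (no swap needed)
insert -14:
  append -14 at index 8 → [-11, -7, 2, -4, 5, 19, 16, 26, -14]
  -14 < parent -4 at index 3, swap → [-11, -7, 2, -14, 5, 19, 16, 26, -4]
  -14 < parent -7 at index 1, swap → [-11, -14, 2, -7, 5, 19, 16, 26, -4]
  -14 < parent -11 at index 0, swap → [-14, -11, 2, -7, 5, 19, 16, 26, -4]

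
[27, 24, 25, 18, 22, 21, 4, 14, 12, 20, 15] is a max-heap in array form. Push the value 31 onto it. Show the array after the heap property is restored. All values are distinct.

append 31 at index 11 → [27, 24, 25, 18, 22, 21, 4, 14, 12, 20, 15, 31]
31 > parent 21 at index 5, swap → [27, 24, 25, 18, 22, 31, 4, 14, 12, 20, 15, 21]
31 > parent 25 at index 2, swap → [27, 24, 31, 18, 22, 25, 4, 14, 12, 20, 15, 21]
31 > parent 27 at index 0, swap → [31, 24, 27, 18, 22, 25, 4, 14, 12, 20, 15, 21]

[31, 24, 27, 18, 22, 25, 4, 14, 12, 20, 15, 21]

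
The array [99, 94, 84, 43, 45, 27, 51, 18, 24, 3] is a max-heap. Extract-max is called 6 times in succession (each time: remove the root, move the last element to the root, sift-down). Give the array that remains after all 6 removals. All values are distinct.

[27, 24, 3, 18]

extract-max #1 returns 99:
  remove root 99; move last element 3 to root → [3, 94, 84, 43, 45, 27, 51, 18, 24]
  3 vs larger child 94 at index 1, swap → [94, 3, 84, 43, 45, 27, 51, 18, 24]
  3 vs larger child 45 at index 4, swap → [94, 45, 84, 43, 3, 27, 51, 18, 24]
extract-max #2 returns 94:
  remove root 94; move last element 24 to root → [24, 45, 84, 43, 3, 27, 51, 18]
  24 vs larger child 84 at index 2, swap → [84, 45, 24, 43, 3, 27, 51, 18]
  24 vs larger child 51 at index 6, swap → [84, 45, 51, 43, 3, 27, 24, 18]
extract-max #3 returns 84:
  remove root 84; move last element 18 to root → [18, 45, 51, 43, 3, 27, 24]
  18 vs larger child 51 at index 2, swap → [51, 45, 18, 43, 3, 27, 24]
  18 vs larger child 27 at index 5, swap → [51, 45, 27, 43, 3, 18, 24]
extract-max #4 returns 51:
  remove root 51; move last element 24 to root → [24, 45, 27, 43, 3, 18]
  24 vs larger child 45 at index 1, swap → [45, 24, 27, 43, 3, 18]
  24 vs larger child 43 at index 3, swap → [45, 43, 27, 24, 3, 18]
extract-max #5 returns 45:
  remove root 45; move last element 18 to root → [18, 43, 27, 24, 3]
  18 vs larger child 43 at index 1, swap → [43, 18, 27, 24, 3]
  18 vs larger child 24 at index 3, swap → [43, 24, 27, 18, 3]
extract-max #6 returns 43:
  remove root 43; move last element 3 to root → [3, 24, 27, 18]
  3 vs larger child 27 at index 2, swap → [27, 24, 3, 18]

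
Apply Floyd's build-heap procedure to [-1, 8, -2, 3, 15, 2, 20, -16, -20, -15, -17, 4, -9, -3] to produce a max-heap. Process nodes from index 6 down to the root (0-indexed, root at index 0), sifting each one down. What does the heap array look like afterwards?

[20, 15, 4, 3, 8, 2, -2, -16, -20, -15, -17, -1, -9, -3]

sift down from index 6: already satisfies heap property
sift down from index 5:
  2 vs larger child 4 at index 11, swap → [-1, 8, -2, 3, 15, 4, 20, -16, -20, -15, -17, 2, -9, -3]
sift down from index 4: already satisfies heap property
sift down from index 3: already satisfies heap property
sift down from index 2:
  -2 vs larger child 20 at index 6, swap → [-1, 8, 20, 3, 15, 4, -2, -16, -20, -15, -17, 2, -9, -3]
sift down from index 1:
  8 vs larger child 15 at index 4, swap → [-1, 15, 20, 3, 8, 4, -2, -16, -20, -15, -17, 2, -9, -3]
sift down from index 0:
  -1 vs larger child 20 at index 2, swap → [20, 15, -1, 3, 8, 4, -2, -16, -20, -15, -17, 2, -9, -3]
  -1 vs larger child 4 at index 5, swap → [20, 15, 4, 3, 8, -1, -2, -16, -20, -15, -17, 2, -9, -3]
  -1 vs larger child 2 at index 11, swap → [20, 15, 4, 3, 8, 2, -2, -16, -20, -15, -17, -1, -9, -3]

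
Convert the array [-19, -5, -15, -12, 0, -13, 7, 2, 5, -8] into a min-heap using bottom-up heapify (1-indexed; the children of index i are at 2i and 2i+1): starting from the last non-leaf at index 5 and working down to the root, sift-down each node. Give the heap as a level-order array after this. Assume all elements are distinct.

[-19, -12, -15, -5, -8, -13, 7, 2, 5, 0]

sift down from index 5:
  0 vs only child -8 at index 10, swap → [-19, -5, -15, -12, -8, -13, 7, 2, 5, 0]
sift down from index 4: already satisfies heap property
sift down from index 3: already satisfies heap property
sift down from index 2:
  -5 vs smaller child -12 at index 4, swap → [-19, -12, -15, -5, -8, -13, 7, 2, 5, 0]
sift down from index 1: already satisfies heap property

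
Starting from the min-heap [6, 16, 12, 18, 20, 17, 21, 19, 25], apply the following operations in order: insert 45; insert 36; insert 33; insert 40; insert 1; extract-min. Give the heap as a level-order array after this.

[6, 16, 12, 18, 20, 17, 21, 19, 25, 45, 36, 33, 40]

insert 45:
  append 45 at index 9 → [6, 16, 12, 18, 20, 17, 21, 19, 25, 45] (no swap needed)
insert 36:
  append 36 at index 10 → [6, 16, 12, 18, 20, 17, 21, 19, 25, 45, 36] (no swap needed)
insert 33:
  append 33 at index 11 → [6, 16, 12, 18, 20, 17, 21, 19, 25, 45, 36, 33] (no swap needed)
insert 40:
  append 40 at index 12 → [6, 16, 12, 18, 20, 17, 21, 19, 25, 45, 36, 33, 40] (no swap needed)
insert 1:
  append 1 at index 13 → [6, 16, 12, 18, 20, 17, 21, 19, 25, 45, 36, 33, 40, 1]
  1 < parent 21 at index 6, swap → [6, 16, 12, 18, 20, 17, 1, 19, 25, 45, 36, 33, 40, 21]
  1 < parent 12 at index 2, swap → [6, 16, 1, 18, 20, 17, 12, 19, 25, 45, 36, 33, 40, 21]
  1 < parent 6 at index 0, swap → [1, 16, 6, 18, 20, 17, 12, 19, 25, 45, 36, 33, 40, 21]
extract-min → returns 1:
  remove root 1; move last element 21 to root → [21, 16, 6, 18, 20, 17, 12, 19, 25, 45, 36, 33, 40]
  21 vs smaller child 6 at index 2, swap → [6, 16, 21, 18, 20, 17, 12, 19, 25, 45, 36, 33, 40]
  21 vs smaller child 12 at index 6, swap → [6, 16, 12, 18, 20, 17, 21, 19, 25, 45, 36, 33, 40]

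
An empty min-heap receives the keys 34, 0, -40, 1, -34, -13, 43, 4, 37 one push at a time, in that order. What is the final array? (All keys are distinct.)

Insert 34:
  append 34 at index 0 → [34] (no swap needed)
Insert 0:
  append 0 at index 1 → [34, 0]
  0 < parent 34 at index 0, swap → [0, 34]
Insert -40:
  append -40 at index 2 → [0, 34, -40]
  -40 < parent 0 at index 0, swap → [-40, 34, 0]
Insert 1:
  append 1 at index 3 → [-40, 34, 0, 1]
  1 < parent 34 at index 1, swap → [-40, 1, 0, 34]
Insert -34:
  append -34 at index 4 → [-40, 1, 0, 34, -34]
  -34 < parent 1 at index 1, swap → [-40, -34, 0, 34, 1]
Insert -13:
  append -13 at index 5 → [-40, -34, 0, 34, 1, -13]
  -13 < parent 0 at index 2, swap → [-40, -34, -13, 34, 1, 0]
Insert 43:
  append 43 at index 6 → [-40, -34, -13, 34, 1, 0, 43] (no swap needed)
Insert 4:
  append 4 at index 7 → [-40, -34, -13, 34, 1, 0, 43, 4]
  4 < parent 34 at index 3, swap → [-40, -34, -13, 4, 1, 0, 43, 34]
Insert 37:
  append 37 at index 8 → [-40, -34, -13, 4, 1, 0, 43, 34, 37] (no swap needed)

[-40, -34, -13, 4, 1, 0, 43, 34, 37]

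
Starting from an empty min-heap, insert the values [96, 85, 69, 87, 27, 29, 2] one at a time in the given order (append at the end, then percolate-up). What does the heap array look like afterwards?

[2, 69, 27, 96, 87, 85, 29]

Insert 96:
  append 96 at index 0 → [96] (no swap needed)
Insert 85:
  append 85 at index 1 → [96, 85]
  85 < parent 96 at index 0, swap → [85, 96]
Insert 69:
  append 69 at index 2 → [85, 96, 69]
  69 < parent 85 at index 0, swap → [69, 96, 85]
Insert 87:
  append 87 at index 3 → [69, 96, 85, 87]
  87 < parent 96 at index 1, swap → [69, 87, 85, 96]
Insert 27:
  append 27 at index 4 → [69, 87, 85, 96, 27]
  27 < parent 87 at index 1, swap → [69, 27, 85, 96, 87]
  27 < parent 69 at index 0, swap → [27, 69, 85, 96, 87]
Insert 29:
  append 29 at index 5 → [27, 69, 85, 96, 87, 29]
  29 < parent 85 at index 2, swap → [27, 69, 29, 96, 87, 85]
Insert 2:
  append 2 at index 6 → [27, 69, 29, 96, 87, 85, 2]
  2 < parent 29 at index 2, swap → [27, 69, 2, 96, 87, 85, 29]
  2 < parent 27 at index 0, swap → [2, 69, 27, 96, 87, 85, 29]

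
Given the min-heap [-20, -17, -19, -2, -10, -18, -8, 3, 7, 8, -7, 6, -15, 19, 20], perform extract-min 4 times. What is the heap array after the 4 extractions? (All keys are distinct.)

[-15, -10, -8, -2, -7, 6, 19, 3, 7, 8, 20]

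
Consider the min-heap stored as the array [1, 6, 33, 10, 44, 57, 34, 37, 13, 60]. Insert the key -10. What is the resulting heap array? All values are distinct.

append -10 at index 10 → [1, 6, 33, 10, 44, 57, 34, 37, 13, 60, -10]
-10 < parent 44 at index 4, swap → [1, 6, 33, 10, -10, 57, 34, 37, 13, 60, 44]
-10 < parent 6 at index 1, swap → [1, -10, 33, 10, 6, 57, 34, 37, 13, 60, 44]
-10 < parent 1 at index 0, swap → [-10, 1, 33, 10, 6, 57, 34, 37, 13, 60, 44]

[-10, 1, 33, 10, 6, 57, 34, 37, 13, 60, 44]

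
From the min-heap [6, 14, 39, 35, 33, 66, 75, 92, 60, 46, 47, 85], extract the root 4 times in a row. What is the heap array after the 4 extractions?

[39, 46, 60, 47, 85, 66, 75, 92]

extract-min #1 returns 6:
  remove root 6; move last element 85 to root → [85, 14, 39, 35, 33, 66, 75, 92, 60, 46, 47]
  85 vs smaller child 14 at index 1, swap → [14, 85, 39, 35, 33, 66, 75, 92, 60, 46, 47]
  85 vs smaller child 33 at index 4, swap → [14, 33, 39, 35, 85, 66, 75, 92, 60, 46, 47]
  85 vs smaller child 46 at index 9, swap → [14, 33, 39, 35, 46, 66, 75, 92, 60, 85, 47]
extract-min #2 returns 14:
  remove root 14; move last element 47 to root → [47, 33, 39, 35, 46, 66, 75, 92, 60, 85]
  47 vs smaller child 33 at index 1, swap → [33, 47, 39, 35, 46, 66, 75, 92, 60, 85]
  47 vs smaller child 35 at index 3, swap → [33, 35, 39, 47, 46, 66, 75, 92, 60, 85]
extract-min #3 returns 33:
  remove root 33; move last element 85 to root → [85, 35, 39, 47, 46, 66, 75, 92, 60]
  85 vs smaller child 35 at index 1, swap → [35, 85, 39, 47, 46, 66, 75, 92, 60]
  85 vs smaller child 46 at index 4, swap → [35, 46, 39, 47, 85, 66, 75, 92, 60]
extract-min #4 returns 35:
  remove root 35; move last element 60 to root → [60, 46, 39, 47, 85, 66, 75, 92]
  60 vs smaller child 39 at index 2, swap → [39, 46, 60, 47, 85, 66, 75, 92]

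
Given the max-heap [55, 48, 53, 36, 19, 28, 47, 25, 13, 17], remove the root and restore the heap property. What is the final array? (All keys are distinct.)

remove root 55; move last element 17 to root → [17, 48, 53, 36, 19, 28, 47, 25, 13]
17 vs larger child 53 at index 2, swap → [53, 48, 17, 36, 19, 28, 47, 25, 13]
17 vs larger child 47 at index 6, swap → [53, 48, 47, 36, 19, 28, 17, 25, 13]

[53, 48, 47, 36, 19, 28, 17, 25, 13]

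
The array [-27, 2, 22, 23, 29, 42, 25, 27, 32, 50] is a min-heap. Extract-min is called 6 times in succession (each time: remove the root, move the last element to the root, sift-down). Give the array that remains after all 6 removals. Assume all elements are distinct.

[29, 42, 32, 50]

extract-min #1 returns -27:
  remove root -27; move last element 50 to root → [50, 2, 22, 23, 29, 42, 25, 27, 32]
  50 vs smaller child 2 at index 1, swap → [2, 50, 22, 23, 29, 42, 25, 27, 32]
  50 vs smaller child 23 at index 3, swap → [2, 23, 22, 50, 29, 42, 25, 27, 32]
  50 vs smaller child 27 at index 7, swap → [2, 23, 22, 27, 29, 42, 25, 50, 32]
extract-min #2 returns 2:
  remove root 2; move last element 32 to root → [32, 23, 22, 27, 29, 42, 25, 50]
  32 vs smaller child 22 at index 2, swap → [22, 23, 32, 27, 29, 42, 25, 50]
  32 vs smaller child 25 at index 6, swap → [22, 23, 25, 27, 29, 42, 32, 50]
extract-min #3 returns 22:
  remove root 22; move last element 50 to root → [50, 23, 25, 27, 29, 42, 32]
  50 vs smaller child 23 at index 1, swap → [23, 50, 25, 27, 29, 42, 32]
  50 vs smaller child 27 at index 3, swap → [23, 27, 25, 50, 29, 42, 32]
extract-min #4 returns 23:
  remove root 23; move last element 32 to root → [32, 27, 25, 50, 29, 42]
  32 vs smaller child 25 at index 2, swap → [25, 27, 32, 50, 29, 42]
extract-min #5 returns 25:
  remove root 25; move last element 42 to root → [42, 27, 32, 50, 29]
  42 vs smaller child 27 at index 1, swap → [27, 42, 32, 50, 29]
  42 vs smaller child 29 at index 4, swap → [27, 29, 32, 50, 42]
extract-min #6 returns 27:
  remove root 27; move last element 42 to root → [42, 29, 32, 50]
  42 vs smaller child 29 at index 1, swap → [29, 42, 32, 50]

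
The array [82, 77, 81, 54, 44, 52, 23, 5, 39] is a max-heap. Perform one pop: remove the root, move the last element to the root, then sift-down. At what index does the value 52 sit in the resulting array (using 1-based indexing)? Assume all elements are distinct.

3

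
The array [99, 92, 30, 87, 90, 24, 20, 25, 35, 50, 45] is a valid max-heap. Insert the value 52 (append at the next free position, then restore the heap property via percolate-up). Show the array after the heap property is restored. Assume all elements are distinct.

append 52 at index 11 → [99, 92, 30, 87, 90, 24, 20, 25, 35, 50, 45, 52]
52 > parent 24 at index 5, swap → [99, 92, 30, 87, 90, 52, 20, 25, 35, 50, 45, 24]
52 > parent 30 at index 2, swap → [99, 92, 52, 87, 90, 30, 20, 25, 35, 50, 45, 24]

[99, 92, 52, 87, 90, 30, 20, 25, 35, 50, 45, 24]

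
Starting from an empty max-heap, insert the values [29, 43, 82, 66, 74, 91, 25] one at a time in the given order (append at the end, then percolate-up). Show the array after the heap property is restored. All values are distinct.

[91, 74, 82, 29, 66, 43, 25]

Insert 29:
  append 29 at index 0 → [29] (no swap needed)
Insert 43:
  append 43 at index 1 → [29, 43]
  43 > parent 29 at index 0, swap → [43, 29]
Insert 82:
  append 82 at index 2 → [43, 29, 82]
  82 > parent 43 at index 0, swap → [82, 29, 43]
Insert 66:
  append 66 at index 3 → [82, 29, 43, 66]
  66 > parent 29 at index 1, swap → [82, 66, 43, 29]
Insert 74:
  append 74 at index 4 → [82, 66, 43, 29, 74]
  74 > parent 66 at index 1, swap → [82, 74, 43, 29, 66]
Insert 91:
  append 91 at index 5 → [82, 74, 43, 29, 66, 91]
  91 > parent 43 at index 2, swap → [82, 74, 91, 29, 66, 43]
  91 > parent 82 at index 0, swap → [91, 74, 82, 29, 66, 43]
Insert 25:
  append 25 at index 6 → [91, 74, 82, 29, 66, 43, 25] (no swap needed)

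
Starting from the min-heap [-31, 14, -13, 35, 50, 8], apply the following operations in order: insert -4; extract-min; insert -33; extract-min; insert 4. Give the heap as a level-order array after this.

insert -4:
  append -4 at index 6 → [-31, 14, -13, 35, 50, 8, -4] (no swap needed)
extract-min → returns -31:
  remove root -31; move last element -4 to root → [-4, 14, -13, 35, 50, 8]
  -4 vs smaller child -13 at index 2, swap → [-13, 14, -4, 35, 50, 8]
insert -33:
  append -33 at index 6 → [-13, 14, -4, 35, 50, 8, -33]
  -33 < parent -4 at index 2, swap → [-13, 14, -33, 35, 50, 8, -4]
  -33 < parent -13 at index 0, swap → [-33, 14, -13, 35, 50, 8, -4]
extract-min → returns -33:
  remove root -33; move last element -4 to root → [-4, 14, -13, 35, 50, 8]
  -4 vs smaller child -13 at index 2, swap → [-13, 14, -4, 35, 50, 8]
insert 4:
  append 4 at index 6 → [-13, 14, -4, 35, 50, 8, 4] (no swap needed)

[-13, 14, -4, 35, 50, 8, 4]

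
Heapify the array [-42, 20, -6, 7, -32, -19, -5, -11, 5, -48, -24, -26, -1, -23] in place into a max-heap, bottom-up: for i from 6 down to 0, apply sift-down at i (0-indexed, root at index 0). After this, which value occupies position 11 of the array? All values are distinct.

-26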